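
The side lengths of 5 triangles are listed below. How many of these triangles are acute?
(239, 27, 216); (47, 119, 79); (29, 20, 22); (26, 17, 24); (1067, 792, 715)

(239,27,216): 27²+216² = 47385 < 57121 = 239² → obtuse
(47,119,79): 47²+79² = 8450 < 14161 = 119² → obtuse
(29,20,22): 20²+22² = 884 > 841 = 29² → acute
(26,17,24): 17²+24² = 865 > 676 = 26² → acute
(1067,792,715): 715²+792² = 1138489 = 1067² → right
2 of the 5 are acute.

2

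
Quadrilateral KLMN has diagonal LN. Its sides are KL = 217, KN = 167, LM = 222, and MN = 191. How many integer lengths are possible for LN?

From triangle KLN: 50 < LN < 384.
From triangle MLN: 31 < LN < 413.
Intersection: 50 < LN < 384, so integers 51 through 383: 333 values.

333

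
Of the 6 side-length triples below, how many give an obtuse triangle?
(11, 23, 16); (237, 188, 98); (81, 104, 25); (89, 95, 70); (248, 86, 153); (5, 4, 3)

(11,23,16): 11²+16² = 377 < 529 = 23² → obtuse
(237,188,98): 98²+188² = 44948 < 56169 = 237² → obtuse
(81,104,25): 25²+81² = 7186 < 10816 = 104² → obtuse
(89,95,70): 70²+89² = 12821 > 9025 = 95² → acute
(248,86,153): 86+153 ≤ 248, not a triangle
(5,4,3): 3²+4² = 25 = 5² → right
3 of the 6 are obtuse.

3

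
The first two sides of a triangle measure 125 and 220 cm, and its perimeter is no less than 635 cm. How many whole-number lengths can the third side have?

Triangle inequality: 95 < x < 345. Perimeter ≥ 635 gives x ≥ 635 − 125 − 220 = 290.
So 290 ≤ x < 345; integers 290 through 344: 55 values.

55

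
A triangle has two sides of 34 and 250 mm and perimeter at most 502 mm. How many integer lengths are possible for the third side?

Triangle inequality: 216 < x < 284. Perimeter ≤ 502 gives x ≤ 502 − 34 − 250 = 218.
So 216 < x ≤ 218; integers 217 through 218: 2 values.

2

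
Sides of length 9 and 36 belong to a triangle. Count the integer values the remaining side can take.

The third side lies in the open interval (27, 45).
Integers from 28 to 44 inclusive: 44 − 28 + 1 = 17.

17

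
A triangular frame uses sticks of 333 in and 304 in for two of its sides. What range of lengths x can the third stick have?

By the triangle inequality, x must be less than 333 + 304 = 637 and greater than |333 − 304| = 29.

29 < x < 637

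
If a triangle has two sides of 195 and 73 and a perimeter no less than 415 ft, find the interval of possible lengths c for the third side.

Triangle inequality alone gives 122 < c < 268.
The perimeter condition gives c ≥ 415 − 195 − 73 = 147.
Intersecting the two: 147 ≤ c < 268.

147 ≤ c < 268 ft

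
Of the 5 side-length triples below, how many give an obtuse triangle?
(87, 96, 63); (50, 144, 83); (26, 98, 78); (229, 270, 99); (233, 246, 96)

(87,96,63): 63²+87² = 11538 > 9216 = 96² → acute
(50,144,83): 50+83 ≤ 144, not a triangle
(26,98,78): 26²+78² = 6760 < 9604 = 98² → obtuse
(229,270,99): 99²+229² = 62242 < 72900 = 270² → obtuse
(233,246,96): 96²+233² = 63505 > 60516 = 246² → acute
2 of the 5 are obtuse.

2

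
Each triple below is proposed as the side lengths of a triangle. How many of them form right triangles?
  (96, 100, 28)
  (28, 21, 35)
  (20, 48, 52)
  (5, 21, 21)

(96,100,28): 28²+96² = 10000 = 100² → right
(28,21,35): 21²+28² = 1225 = 35² → right
(20,48,52): 20²+48² = 2704 = 52² → right
(5,21,21): 5²+21² = 466 > 441 = 21² → acute
3 of the 4 are right.

3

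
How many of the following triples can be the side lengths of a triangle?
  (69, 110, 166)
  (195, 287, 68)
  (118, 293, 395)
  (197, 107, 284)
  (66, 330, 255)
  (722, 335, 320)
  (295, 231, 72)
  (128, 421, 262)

(69,110,166): 69+110 > 166 → valid
(68,195,287): 68+195 ≤ 287 → not valid
(118,293,395): 118+293 > 395 → valid
(107,197,284): 107+197 > 284 → valid
(66,255,330): 66+255 ≤ 330 → not valid
(320,335,722): 320+335 ≤ 722 → not valid
(72,231,295): 72+231 > 295 → valid
(128,262,421): 128+262 ≤ 421 → not valid
4 of the 8 triples form a triangle.

4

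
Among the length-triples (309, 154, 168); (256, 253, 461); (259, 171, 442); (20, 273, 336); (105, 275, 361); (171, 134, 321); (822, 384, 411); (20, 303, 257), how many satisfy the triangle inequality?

(154,168,309): 154+168 > 309 → valid
(253,256,461): 253+256 > 461 → valid
(171,259,442): 171+259 ≤ 442 → not valid
(20,273,336): 20+273 ≤ 336 → not valid
(105,275,361): 105+275 > 361 → valid
(134,171,321): 134+171 ≤ 321 → not valid
(384,411,822): 384+411 ≤ 822 → not valid
(20,257,303): 20+257 ≤ 303 → not valid
3 of the 8 triples form a triangle.

3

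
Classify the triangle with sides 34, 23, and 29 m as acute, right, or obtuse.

acute

Compare the square of the longest side to the sum of squares of the other two: 23² + 29² = 1370 > 1156 = 34².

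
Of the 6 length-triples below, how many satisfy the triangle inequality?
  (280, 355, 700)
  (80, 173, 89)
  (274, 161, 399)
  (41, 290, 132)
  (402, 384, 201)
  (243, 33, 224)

3

(280,355,700): 280+355 ≤ 700 → not valid
(80,89,173): 80+89 ≤ 173 → not valid
(161,274,399): 161+274 > 399 → valid
(41,132,290): 41+132 ≤ 290 → not valid
(201,384,402): 201+384 > 402 → valid
(33,224,243): 33+224 > 243 → valid
3 of the 6 triples form a triangle.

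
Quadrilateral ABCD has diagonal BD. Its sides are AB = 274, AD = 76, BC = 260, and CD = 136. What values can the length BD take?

198 < BD < 350

From triangle ABD: |274 − 76| < BD < 274 + 76, i.e. 198 < BD < 350.
From triangle CBD: 124 < BD < 396.
Both must hold, so BD lies in the intersection.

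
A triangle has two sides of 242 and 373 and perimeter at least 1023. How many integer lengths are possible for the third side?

207

Triangle inequality: 131 < x < 615. Perimeter ≥ 1023 gives x ≥ 1023 − 242 − 373 = 408.
So 408 ≤ x < 615; integers 408 through 614: 207 values.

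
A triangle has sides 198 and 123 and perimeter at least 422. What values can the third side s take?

Triangle inequality alone gives 75 < s < 321.
The perimeter condition gives s ≥ 422 − 198 − 123 = 101.
Intersecting the two: 101 ≤ s < 321.

101 ≤ s < 321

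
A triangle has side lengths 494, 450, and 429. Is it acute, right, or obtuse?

acute

Compare the square of the longest side to the sum of squares of the other two: 429² + 450² = 386541 > 244036 = 494².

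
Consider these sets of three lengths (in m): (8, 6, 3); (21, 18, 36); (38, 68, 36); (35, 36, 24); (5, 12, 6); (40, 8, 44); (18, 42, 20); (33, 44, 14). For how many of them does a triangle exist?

(3,6,8): 3+6 > 8 → valid
(18,21,36): 18+21 > 36 → valid
(36,38,68): 36+38 > 68 → valid
(24,35,36): 24+35 > 36 → valid
(5,6,12): 5+6 ≤ 12 → not valid
(8,40,44): 8+40 > 44 → valid
(18,20,42): 18+20 ≤ 42 → not valid
(14,33,44): 14+33 > 44 → valid
6 of the 8 triples form a triangle.

6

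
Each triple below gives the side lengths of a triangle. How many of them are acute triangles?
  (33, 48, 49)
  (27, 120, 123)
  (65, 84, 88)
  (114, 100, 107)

3

(33,48,49): 33²+48² = 3393 > 2401 = 49² → acute
(27,120,123): 27²+120² = 15129 = 123² → right
(65,84,88): 65²+84² = 11281 > 7744 = 88² → acute
(114,100,107): 100²+107² = 21449 > 12996 = 114² → acute
3 of the 4 are acute.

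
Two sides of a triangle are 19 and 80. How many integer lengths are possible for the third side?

The third side lies in the open interval (61, 99).
Integers from 62 to 98 inclusive: 98 − 62 + 1 = 37.

37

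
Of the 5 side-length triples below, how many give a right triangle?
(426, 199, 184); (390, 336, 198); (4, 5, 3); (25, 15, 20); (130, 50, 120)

(426,199,184): 184+199 ≤ 426, not a triangle
(390,336,198): 198²+336² = 152100 = 390² → right
(4,5,3): 3²+4² = 25 = 5² → right
(25,15,20): 15²+20² = 625 = 25² → right
(130,50,120): 50²+120² = 16900 = 130² → right
4 of the 5 are right.

4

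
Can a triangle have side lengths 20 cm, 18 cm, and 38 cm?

The two shorter sides sum to 38, exactly equal to the longest side 38.
That gives only a degenerate (flat) triangle — the inequality must be strict.

No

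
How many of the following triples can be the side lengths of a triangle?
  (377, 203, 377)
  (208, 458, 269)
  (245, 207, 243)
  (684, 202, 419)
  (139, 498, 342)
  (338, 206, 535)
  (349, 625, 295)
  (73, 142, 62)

(203,377,377): 203+377 > 377 → valid
(208,269,458): 208+269 > 458 → valid
(207,243,245): 207+243 > 245 → valid
(202,419,684): 202+419 ≤ 684 → not valid
(139,342,498): 139+342 ≤ 498 → not valid
(206,338,535): 206+338 > 535 → valid
(295,349,625): 295+349 > 625 → valid
(62,73,142): 62+73 ≤ 142 → not valid
5 of the 8 triples form a triangle.

5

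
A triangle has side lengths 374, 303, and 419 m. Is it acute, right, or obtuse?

acute

Compare the square of the longest side to the sum of squares of the other two: 303² + 374² = 231685 > 175561 = 419².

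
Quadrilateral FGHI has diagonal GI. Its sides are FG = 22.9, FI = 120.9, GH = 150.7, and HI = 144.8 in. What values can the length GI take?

From triangle FGI: |22.9 − 120.9| < GI < 22.9 + 120.9, i.e. 98.0 < GI < 143.8.
From triangle HGI: 5.9 < GI < 295.5.
Both must hold, so GI lies in the intersection.

98.0 < GI < 143.8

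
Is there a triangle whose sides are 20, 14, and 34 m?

The two shorter sides sum to 34, exactly equal to the longest side 34.
That gives only a degenerate (flat) triangle — the inequality must be strict.

No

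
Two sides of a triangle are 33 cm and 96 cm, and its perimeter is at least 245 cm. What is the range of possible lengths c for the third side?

Triangle inequality alone gives 63 < c < 129.
The perimeter condition gives c ≥ 245 − 33 − 96 = 116.
Intersecting the two: 116 ≤ c < 129.

116 ≤ c < 129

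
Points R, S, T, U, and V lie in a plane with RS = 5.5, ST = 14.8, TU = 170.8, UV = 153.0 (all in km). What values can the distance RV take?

0 ≤ RV ≤ 344.1 km

The maximum is all hops collinear in one direction: 5.5 + 14.8 + 170.8 + 153.0 = 344.1.
The longest hop is 170.8; the others sum to 173.3. Since 170.8 ≤ 173.3, the path can fold back on itself completely, so the minimum distance is 0.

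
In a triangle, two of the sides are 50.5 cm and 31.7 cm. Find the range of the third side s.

18.8 < s < 82.2

By the triangle inequality, s must be less than 50.5 + 31.7 = 82.2 and greater than |50.5 − 31.7| = 18.8.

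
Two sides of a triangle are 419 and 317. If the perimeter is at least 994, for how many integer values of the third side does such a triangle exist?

478

Triangle inequality: 102 < x < 736. Perimeter ≥ 994 gives x ≥ 994 − 419 − 317 = 258.
So 258 ≤ x < 736; integers 258 through 735: 478 values.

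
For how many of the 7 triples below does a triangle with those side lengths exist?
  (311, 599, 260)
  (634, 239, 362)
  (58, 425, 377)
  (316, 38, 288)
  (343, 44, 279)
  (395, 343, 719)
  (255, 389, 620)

4

(260,311,599): 260+311 ≤ 599 → not valid
(239,362,634): 239+362 ≤ 634 → not valid
(58,377,425): 58+377 > 425 → valid
(38,288,316): 38+288 > 316 → valid
(44,279,343): 44+279 ≤ 343 → not valid
(343,395,719): 343+395 > 719 → valid
(255,389,620): 255+389 > 620 → valid
4 of the 7 triples form a triangle.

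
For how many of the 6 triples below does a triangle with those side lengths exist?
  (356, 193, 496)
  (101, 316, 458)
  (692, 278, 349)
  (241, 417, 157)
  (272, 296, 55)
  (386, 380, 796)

(193,356,496): 193+356 > 496 → valid
(101,316,458): 101+316 ≤ 458 → not valid
(278,349,692): 278+349 ≤ 692 → not valid
(157,241,417): 157+241 ≤ 417 → not valid
(55,272,296): 55+272 > 296 → valid
(380,386,796): 380+386 ≤ 796 → not valid
2 of the 6 triples form a triangle.

2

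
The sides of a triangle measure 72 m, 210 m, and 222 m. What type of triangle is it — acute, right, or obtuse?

right

Compare the square of the longest side to the sum of squares of the other two: 72² + 210² = 49284 = 222².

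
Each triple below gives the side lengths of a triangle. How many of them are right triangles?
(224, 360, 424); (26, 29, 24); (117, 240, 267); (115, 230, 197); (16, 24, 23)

(224,360,424): 224²+360² = 179776 = 424² → right
(26,29,24): 24²+26² = 1252 > 841 = 29² → acute
(117,240,267): 117²+240² = 71289 = 267² → right
(115,230,197): 115²+197² = 52034 < 52900 = 230² → obtuse
(16,24,23): 16²+23² = 785 > 576 = 24² → acute
2 of the 5 are right.

2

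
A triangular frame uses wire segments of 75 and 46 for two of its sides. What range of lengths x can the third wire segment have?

By the triangle inequality, x must be less than 75 + 46 = 121 and greater than |75 − 46| = 29.

29 < x < 121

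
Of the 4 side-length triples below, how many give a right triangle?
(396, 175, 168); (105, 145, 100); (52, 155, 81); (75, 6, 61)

1

(396,175,168): 168+175 ≤ 396, not a triangle
(105,145,100): 100²+105² = 21025 = 145² → right
(52,155,81): 52+81 ≤ 155, not a triangle
(75,6,61): 6+61 ≤ 75, not a triangle
1 of the 4 is right.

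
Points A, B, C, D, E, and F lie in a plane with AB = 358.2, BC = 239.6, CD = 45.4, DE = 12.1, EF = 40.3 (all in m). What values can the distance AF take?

20.8 ≤ AF ≤ 695.6 m

The maximum is all hops collinear in one direction: 358.2 + 239.6 + 45.4 + 12.1 + 40.3 = 695.6.
The longest hop is 358.2; the others sum to 337.4. Folding the others back against it leaves at least 358.2 − 337.4 = 20.8.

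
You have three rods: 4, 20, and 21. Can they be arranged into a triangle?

The longest side is 21, and the other two sum to 24.
Since 24 > 21, the triangle inequality holds.

Yes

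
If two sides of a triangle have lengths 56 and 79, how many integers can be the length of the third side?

111

The third side lies in the open interval (23, 135).
Integers from 24 to 134 inclusive: 134 − 24 + 1 = 111.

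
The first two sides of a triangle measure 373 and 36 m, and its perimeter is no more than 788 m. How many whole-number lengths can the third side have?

Triangle inequality: 337 < x < 409. Perimeter ≤ 788 gives x ≤ 788 − 373 − 36 = 379.
So 337 < x ≤ 379; integers 338 through 379: 42 values.

42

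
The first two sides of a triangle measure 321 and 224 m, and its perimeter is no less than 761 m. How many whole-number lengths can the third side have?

329

Triangle inequality: 97 < x < 545. Perimeter ≥ 761 gives x ≥ 761 − 321 − 224 = 216.
So 216 ≤ x < 545; integers 216 through 544: 329 values.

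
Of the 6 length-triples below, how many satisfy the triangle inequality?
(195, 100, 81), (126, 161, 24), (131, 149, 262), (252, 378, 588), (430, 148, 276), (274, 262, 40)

(81,100,195): 81+100 ≤ 195 → not valid
(24,126,161): 24+126 ≤ 161 → not valid
(131,149,262): 131+149 > 262 → valid
(252,378,588): 252+378 > 588 → valid
(148,276,430): 148+276 ≤ 430 → not valid
(40,262,274): 40+262 > 274 → valid
3 of the 6 triples form a triangle.

3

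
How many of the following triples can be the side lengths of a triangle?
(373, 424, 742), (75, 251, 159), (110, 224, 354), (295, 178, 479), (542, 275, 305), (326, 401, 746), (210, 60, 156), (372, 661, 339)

4

(373,424,742): 373+424 > 742 → valid
(75,159,251): 75+159 ≤ 251 → not valid
(110,224,354): 110+224 ≤ 354 → not valid
(178,295,479): 178+295 ≤ 479 → not valid
(275,305,542): 275+305 > 542 → valid
(326,401,746): 326+401 ≤ 746 → not valid
(60,156,210): 60+156 > 210 → valid
(339,372,661): 339+372 > 661 → valid
4 of the 8 triples form a triangle.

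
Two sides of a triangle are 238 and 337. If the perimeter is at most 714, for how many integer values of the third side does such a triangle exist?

40

Triangle inequality: 99 < x < 575. Perimeter ≤ 714 gives x ≤ 714 − 238 − 337 = 139.
So 99 < x ≤ 139; integers 100 through 139: 40 values.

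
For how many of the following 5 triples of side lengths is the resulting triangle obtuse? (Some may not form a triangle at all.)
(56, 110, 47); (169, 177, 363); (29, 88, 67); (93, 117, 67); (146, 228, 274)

(56,110,47): 47+56 ≤ 110, not a triangle
(169,177,363): 169+177 ≤ 363, not a triangle
(29,88,67): 29²+67² = 5330 < 7744 = 88² → obtuse
(93,117,67): 67²+93² = 13138 < 13689 = 117² → obtuse
(146,228,274): 146²+228² = 73300 < 75076 = 274² → obtuse
3 of the 5 are obtuse.

3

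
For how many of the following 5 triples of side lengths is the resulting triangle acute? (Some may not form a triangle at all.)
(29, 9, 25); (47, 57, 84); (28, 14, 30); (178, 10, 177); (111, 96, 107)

2

(29,9,25): 9²+25² = 706 < 841 = 29² → obtuse
(47,57,84): 47²+57² = 5458 < 7056 = 84² → obtuse
(28,14,30): 14²+28² = 980 > 900 = 30² → acute
(178,10,177): 10²+177² = 31429 < 31684 = 178² → obtuse
(111,96,107): 96²+107² = 20665 > 12321 = 111² → acute
2 of the 5 are acute.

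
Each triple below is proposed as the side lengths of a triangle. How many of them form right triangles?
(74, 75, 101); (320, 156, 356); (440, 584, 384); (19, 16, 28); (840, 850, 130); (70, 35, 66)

(74,75,101): 74²+75² = 11101 > 10201 = 101² → acute
(320,156,356): 156²+320² = 126736 = 356² → right
(440,584,384): 384²+440² = 341056 = 584² → right
(19,16,28): 16²+19² = 617 < 784 = 28² → obtuse
(840,850,130): 130²+840² = 722500 = 850² → right
(70,35,66): 35²+66² = 5581 > 4900 = 70² → acute
3 of the 6 are right.

3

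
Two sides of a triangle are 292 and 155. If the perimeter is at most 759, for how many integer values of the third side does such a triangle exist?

175

Triangle inequality: 137 < x < 447. Perimeter ≤ 759 gives x ≤ 759 − 292 − 155 = 312.
So 137 < x ≤ 312; integers 138 through 312: 175 values.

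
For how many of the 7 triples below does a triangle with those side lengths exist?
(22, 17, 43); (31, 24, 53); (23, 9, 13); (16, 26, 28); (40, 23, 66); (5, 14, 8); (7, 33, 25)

(17,22,43): 17+22 ≤ 43 → not valid
(24,31,53): 24+31 > 53 → valid
(9,13,23): 9+13 ≤ 23 → not valid
(16,26,28): 16+26 > 28 → valid
(23,40,66): 23+40 ≤ 66 → not valid
(5,8,14): 5+8 ≤ 14 → not valid
(7,25,33): 7+25 ≤ 33 → not valid
2 of the 7 triples form a triangle.

2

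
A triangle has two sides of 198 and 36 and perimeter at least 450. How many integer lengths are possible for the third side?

Triangle inequality: 162 < x < 234. Perimeter ≥ 450 gives x ≥ 450 − 198 − 36 = 216.
So 216 ≤ x < 234; integers 216 through 233: 18 values.

18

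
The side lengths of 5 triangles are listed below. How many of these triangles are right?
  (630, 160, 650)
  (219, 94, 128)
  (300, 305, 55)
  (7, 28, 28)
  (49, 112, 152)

(630,160,650): 160²+630² = 422500 = 650² → right
(219,94,128): 94²+128² = 25220 < 47961 = 219² → obtuse
(300,305,55): 55²+300² = 93025 = 305² → right
(7,28,28): 7²+28² = 833 > 784 = 28² → acute
(49,112,152): 49²+112² = 14945 < 23104 = 152² → obtuse
2 of the 5 are right.

2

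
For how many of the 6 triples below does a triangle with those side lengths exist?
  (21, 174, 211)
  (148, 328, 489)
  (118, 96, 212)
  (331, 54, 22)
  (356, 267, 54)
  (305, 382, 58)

1

(21,174,211): 21+174 ≤ 211 → not valid
(148,328,489): 148+328 ≤ 489 → not valid
(96,118,212): 96+118 > 212 → valid
(22,54,331): 22+54 ≤ 331 → not valid
(54,267,356): 54+267 ≤ 356 → not valid
(58,305,382): 58+305 ≤ 382 → not valid
1 of the 6 triples forms a triangle.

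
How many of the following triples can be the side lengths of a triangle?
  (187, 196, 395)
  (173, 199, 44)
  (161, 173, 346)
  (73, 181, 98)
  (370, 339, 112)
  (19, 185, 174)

3

(187,196,395): 187+196 ≤ 395 → not valid
(44,173,199): 44+173 > 199 → valid
(161,173,346): 161+173 ≤ 346 → not valid
(73,98,181): 73+98 ≤ 181 → not valid
(112,339,370): 112+339 > 370 → valid
(19,174,185): 19+174 > 185 → valid
3 of the 6 triples form a triangle.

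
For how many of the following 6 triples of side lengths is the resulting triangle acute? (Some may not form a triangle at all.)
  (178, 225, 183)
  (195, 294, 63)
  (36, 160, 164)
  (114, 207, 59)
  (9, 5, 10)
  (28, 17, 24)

(178,225,183): 178²+183² = 65173 > 50625 = 225² → acute
(195,294,63): 63+195 ≤ 294, not a triangle
(36,160,164): 36²+160² = 26896 = 164² → right
(114,207,59): 59+114 ≤ 207, not a triangle
(9,5,10): 5²+9² = 106 > 100 = 10² → acute
(28,17,24): 17²+24² = 865 > 784 = 28² → acute
3 of the 6 are acute.

3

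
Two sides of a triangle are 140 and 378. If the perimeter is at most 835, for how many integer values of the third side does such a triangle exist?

79

Triangle inequality: 238 < x < 518. Perimeter ≤ 835 gives x ≤ 835 − 140 − 378 = 317.
So 238 < x ≤ 317; integers 239 through 317: 79 values.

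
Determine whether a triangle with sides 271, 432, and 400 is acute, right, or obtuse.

acute

Compare the square of the longest side to the sum of squares of the other two: 271² + 400² = 233441 > 186624 = 432².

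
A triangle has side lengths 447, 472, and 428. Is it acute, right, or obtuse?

Compare the square of the longest side to the sum of squares of the other two: 428² + 447² = 382993 > 222784 = 472².

acute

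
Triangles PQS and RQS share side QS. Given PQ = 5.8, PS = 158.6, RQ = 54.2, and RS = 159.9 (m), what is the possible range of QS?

152.8 < QS < 164.4

From triangle PQS: |5.8 − 158.6| < QS < 5.8 + 158.6, i.e. 152.8 < QS < 164.4.
From triangle RQS: 105.7 < QS < 214.1.
Both must hold, so QS lies in the intersection.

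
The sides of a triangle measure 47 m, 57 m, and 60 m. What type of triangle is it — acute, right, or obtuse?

Compare the square of the longest side to the sum of squares of the other two: 47² + 57² = 5458 > 3600 = 60².

acute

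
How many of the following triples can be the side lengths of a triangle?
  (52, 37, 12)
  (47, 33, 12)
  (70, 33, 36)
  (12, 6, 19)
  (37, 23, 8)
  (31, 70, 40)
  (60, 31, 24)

1

(12,37,52): 12+37 ≤ 52 → not valid
(12,33,47): 12+33 ≤ 47 → not valid
(33,36,70): 33+36 ≤ 70 → not valid
(6,12,19): 6+12 ≤ 19 → not valid
(8,23,37): 8+23 ≤ 37 → not valid
(31,40,70): 31+40 > 70 → valid
(24,31,60): 24+31 ≤ 60 → not valid
1 of the 7 triples forms a triangle.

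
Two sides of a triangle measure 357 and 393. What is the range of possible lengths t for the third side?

By the triangle inequality, t must be less than 357 + 393 = 750 and greater than |357 − 393| = 36.

36 < t < 750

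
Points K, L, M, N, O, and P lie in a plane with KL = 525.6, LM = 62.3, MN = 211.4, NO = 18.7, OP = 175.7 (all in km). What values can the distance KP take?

The maximum is all hops collinear in one direction: 525.6 + 62.3 + 211.4 + 18.7 + 175.7 = 993.7.
The longest hop is 525.6; the others sum to 468.1. Folding the others back against it leaves at least 525.6 − 468.1 = 57.5.

57.5 ≤ KP ≤ 993.7 km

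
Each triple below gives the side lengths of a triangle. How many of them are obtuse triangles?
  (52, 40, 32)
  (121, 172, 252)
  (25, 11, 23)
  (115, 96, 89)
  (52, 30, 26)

(52,40,32): 32²+40² = 2624 < 2704 = 52² → obtuse
(121,172,252): 121²+172² = 44225 < 63504 = 252² → obtuse
(25,11,23): 11²+23² = 650 > 625 = 25² → acute
(115,96,89): 89²+96² = 17137 > 13225 = 115² → acute
(52,30,26): 26²+30² = 1576 < 2704 = 52² → obtuse
3 of the 5 are obtuse.

3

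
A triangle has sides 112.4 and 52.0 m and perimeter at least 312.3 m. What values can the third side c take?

Triangle inequality alone gives 60.4 < c < 164.4.
The perimeter condition gives c ≥ 312.3 − 112.4 − 52.0 = 147.9.
Intersecting the two: 147.9 ≤ c < 164.4.

147.9 ≤ c < 164.4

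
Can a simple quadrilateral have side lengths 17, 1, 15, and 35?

For a quadrilateral, each side must be shorter than the sum of the others.
Here the longest side is 35, but the remaining 3 sides sum to only 33.

No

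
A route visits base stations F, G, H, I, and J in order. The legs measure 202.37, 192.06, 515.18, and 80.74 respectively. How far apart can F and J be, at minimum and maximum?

The maximum is all hops collinear in one direction: 202.37 + 192.06 + 515.18 + 80.74 = 990.35.
The longest hop is 515.18; the others sum to 475.17. Folding the others back against it leaves at least 515.18 − 475.17 = 40.01.

40.01 ≤ FJ ≤ 990.35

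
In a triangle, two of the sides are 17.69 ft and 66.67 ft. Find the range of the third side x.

48.98 < x < 84.36 (ft)

By the triangle inequality, x must be less than 17.69 + 66.67 = 84.36 and greater than |17.69 − 66.67| = 48.98.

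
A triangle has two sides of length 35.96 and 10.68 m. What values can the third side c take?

By the triangle inequality, c must be less than 35.96 + 10.68 = 46.64 and greater than |35.96 − 10.68| = 25.28.

25.28 < c < 46.64 (m)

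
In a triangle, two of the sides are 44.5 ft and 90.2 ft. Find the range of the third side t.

By the triangle inequality, t must be less than 44.5 + 90.2 = 134.7 and greater than |44.5 − 90.2| = 45.7.

45.7 < t < 134.7 (ft)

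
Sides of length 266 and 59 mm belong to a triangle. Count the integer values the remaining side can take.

117

The third side lies in the open interval (207, 325).
Integers from 208 to 324 inclusive: 324 − 208 + 1 = 117.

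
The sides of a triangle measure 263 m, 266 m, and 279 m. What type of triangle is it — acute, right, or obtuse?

Compare the square of the longest side to the sum of squares of the other two: 263² + 266² = 139925 > 77841 = 279².

acute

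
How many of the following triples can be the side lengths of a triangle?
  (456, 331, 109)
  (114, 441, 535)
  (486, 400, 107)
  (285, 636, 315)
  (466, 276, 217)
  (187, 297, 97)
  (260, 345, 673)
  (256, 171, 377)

4

(109,331,456): 109+331 ≤ 456 → not valid
(114,441,535): 114+441 > 535 → valid
(107,400,486): 107+400 > 486 → valid
(285,315,636): 285+315 ≤ 636 → not valid
(217,276,466): 217+276 > 466 → valid
(97,187,297): 97+187 ≤ 297 → not valid
(260,345,673): 260+345 ≤ 673 → not valid
(171,256,377): 171+256 > 377 → valid
4 of the 8 triples form a triangle.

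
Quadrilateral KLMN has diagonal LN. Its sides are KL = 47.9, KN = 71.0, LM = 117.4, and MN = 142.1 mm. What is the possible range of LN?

From triangle KLN: |47.9 − 71.0| < LN < 47.9 + 71.0, i.e. 23.1 < LN < 118.9.
From triangle MLN: 24.7 < LN < 259.5.
Both must hold, so LN lies in the intersection.

24.7 < LN < 118.9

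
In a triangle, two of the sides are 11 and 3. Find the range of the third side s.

8 < s < 14

By the triangle inequality, s must be less than 11 + 3 = 14 and greater than |11 − 3| = 8.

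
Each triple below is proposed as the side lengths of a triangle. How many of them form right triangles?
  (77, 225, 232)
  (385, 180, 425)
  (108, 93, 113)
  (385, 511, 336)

(77,225,232): 77²+225² = 56554 > 53824 = 232² → acute
(385,180,425): 180²+385² = 180625 = 425² → right
(108,93,113): 93²+108² = 20313 > 12769 = 113² → acute
(385,511,336): 336²+385² = 261121 = 511² → right
2 of the 4 are right.

2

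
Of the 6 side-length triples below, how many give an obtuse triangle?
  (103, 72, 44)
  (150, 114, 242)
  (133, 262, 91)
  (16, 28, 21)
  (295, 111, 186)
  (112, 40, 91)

(103,72,44): 44²+72² = 7120 < 10609 = 103² → obtuse
(150,114,242): 114²+150² = 35496 < 58564 = 242² → obtuse
(133,262,91): 91+133 ≤ 262, not a triangle
(16,28,21): 16²+21² = 697 < 784 = 28² → obtuse
(295,111,186): 111²+186² = 46917 < 87025 = 295² → obtuse
(112,40,91): 40²+91² = 9881 < 12544 = 112² → obtuse
5 of the 6 are obtuse.

5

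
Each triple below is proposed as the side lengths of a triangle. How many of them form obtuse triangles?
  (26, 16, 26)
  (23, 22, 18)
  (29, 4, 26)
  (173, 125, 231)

2

(26,16,26): 16²+26² = 932 > 676 = 26² → acute
(23,22,18): 18²+22² = 808 > 529 = 23² → acute
(29,4,26): 4²+26² = 692 < 841 = 29² → obtuse
(173,125,231): 125²+173² = 45554 < 53361 = 231² → obtuse
2 of the 4 are obtuse.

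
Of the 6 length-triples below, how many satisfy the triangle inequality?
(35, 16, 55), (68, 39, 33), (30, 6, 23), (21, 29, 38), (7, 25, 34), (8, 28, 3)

(16,35,55): 16+35 ≤ 55 → not valid
(33,39,68): 33+39 > 68 → valid
(6,23,30): 6+23 ≤ 30 → not valid
(21,29,38): 21+29 > 38 → valid
(7,25,34): 7+25 ≤ 34 → not valid
(3,8,28): 3+8 ≤ 28 → not valid
2 of the 6 triples form a triangle.

2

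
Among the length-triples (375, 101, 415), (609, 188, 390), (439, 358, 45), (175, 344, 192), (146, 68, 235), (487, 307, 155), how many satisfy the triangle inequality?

2

(101,375,415): 101+375 > 415 → valid
(188,390,609): 188+390 ≤ 609 → not valid
(45,358,439): 45+358 ≤ 439 → not valid
(175,192,344): 175+192 > 344 → valid
(68,146,235): 68+146 ≤ 235 → not valid
(155,307,487): 155+307 ≤ 487 → not valid
2 of the 6 triples form a triangle.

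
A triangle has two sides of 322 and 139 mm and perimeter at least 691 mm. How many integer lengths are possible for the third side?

231

Triangle inequality: 183 < x < 461. Perimeter ≥ 691 gives x ≥ 691 − 322 − 139 = 230.
So 230 ≤ x < 461; integers 230 through 460: 231 values.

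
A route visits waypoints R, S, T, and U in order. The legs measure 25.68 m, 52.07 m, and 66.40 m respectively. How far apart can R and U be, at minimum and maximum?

0 ≤ RU ≤ 144.15 m

The maximum is all hops collinear in one direction: 25.68 + 52.07 + 66.40 = 144.15.
The longest hop is 66.40; the others sum to 77.75. Since 66.40 ≤ 77.75, the path can fold back on itself completely, so the minimum distance is 0.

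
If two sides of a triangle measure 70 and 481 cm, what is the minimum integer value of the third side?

412

The third side must be strictly greater than |70 − 481| = 411.
The smallest integer above 411 is 412.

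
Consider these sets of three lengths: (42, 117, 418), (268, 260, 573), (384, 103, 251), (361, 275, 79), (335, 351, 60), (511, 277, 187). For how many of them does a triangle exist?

1

(42,117,418): 42+117 ≤ 418 → not valid
(260,268,573): 260+268 ≤ 573 → not valid
(103,251,384): 103+251 ≤ 384 → not valid
(79,275,361): 79+275 ≤ 361 → not valid
(60,335,351): 60+335 > 351 → valid
(187,277,511): 187+277 ≤ 511 → not valid
1 of the 6 triples forms a triangle.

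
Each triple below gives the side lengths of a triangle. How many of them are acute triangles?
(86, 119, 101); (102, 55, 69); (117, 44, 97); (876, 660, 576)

1

(86,119,101): 86²+101² = 17597 > 14161 = 119² → acute
(102,55,69): 55²+69² = 7786 < 10404 = 102² → obtuse
(117,44,97): 44²+97² = 11345 < 13689 = 117² → obtuse
(876,660,576): 576²+660² = 767376 = 876² → right
1 of the 4 is acute.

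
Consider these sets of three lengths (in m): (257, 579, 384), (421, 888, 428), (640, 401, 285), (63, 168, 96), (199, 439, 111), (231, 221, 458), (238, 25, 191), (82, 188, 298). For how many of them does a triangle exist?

2

(257,384,579): 257+384 > 579 → valid
(421,428,888): 421+428 ≤ 888 → not valid
(285,401,640): 285+401 > 640 → valid
(63,96,168): 63+96 ≤ 168 → not valid
(111,199,439): 111+199 ≤ 439 → not valid
(221,231,458): 221+231 ≤ 458 → not valid
(25,191,238): 25+191 ≤ 238 → not valid
(82,188,298): 82+188 ≤ 298 → not valid
2 of the 8 triples form a triangle.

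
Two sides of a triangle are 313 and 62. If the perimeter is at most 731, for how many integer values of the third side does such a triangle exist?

Triangle inequality: 251 < x < 375. Perimeter ≤ 731 gives x ≤ 731 − 313 − 62 = 356.
So 251 < x ≤ 356; integers 252 through 356: 105 values.

105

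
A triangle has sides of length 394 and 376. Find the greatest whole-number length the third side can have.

769

The third side must be strictly less than 394 + 376 = 770.
The largest integer below 770 is 769.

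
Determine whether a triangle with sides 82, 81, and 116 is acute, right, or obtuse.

obtuse

Compare the square of the longest side to the sum of squares of the other two: 81² + 82² = 13285 < 13456 = 116².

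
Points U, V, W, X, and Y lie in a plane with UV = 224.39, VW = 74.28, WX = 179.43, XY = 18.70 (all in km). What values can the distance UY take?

The maximum is all hops collinear in one direction: 224.39 + 74.28 + 179.43 + 18.70 = 496.80.
The longest hop is 224.39; the others sum to 272.41. Since 224.39 ≤ 272.41, the path can fold back on itself completely, so the minimum distance is 0.

0 ≤ UY ≤ 496.80 km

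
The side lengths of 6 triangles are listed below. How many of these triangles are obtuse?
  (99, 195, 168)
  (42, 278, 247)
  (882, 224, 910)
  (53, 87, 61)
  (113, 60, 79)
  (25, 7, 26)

(99,195,168): 99²+168² = 38025 = 195² → right
(42,278,247): 42²+247² = 62773 < 77284 = 278² → obtuse
(882,224,910): 224²+882² = 828100 = 910² → right
(53,87,61): 53²+61² = 6530 < 7569 = 87² → obtuse
(113,60,79): 60²+79² = 9841 < 12769 = 113² → obtuse
(25,7,26): 7²+25² = 674 < 676 = 26² → obtuse
4 of the 6 are obtuse.

4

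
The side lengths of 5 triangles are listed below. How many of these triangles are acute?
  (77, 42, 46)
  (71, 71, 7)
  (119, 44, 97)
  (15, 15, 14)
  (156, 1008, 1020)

(77,42,46): 42²+46² = 3880 < 5929 = 77² → obtuse
(71,71,7): 7²+71² = 5090 > 5041 = 71² → acute
(119,44,97): 44²+97² = 11345 < 14161 = 119² → obtuse
(15,15,14): 14²+15² = 421 > 225 = 15² → acute
(156,1008,1020): 156²+1008² = 1040400 = 1020² → right
2 of the 5 are acute.

2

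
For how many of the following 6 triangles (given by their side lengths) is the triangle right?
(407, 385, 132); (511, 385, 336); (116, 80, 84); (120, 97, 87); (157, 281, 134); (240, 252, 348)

4

(407,385,132): 132²+385² = 165649 = 407² → right
(511,385,336): 336²+385² = 261121 = 511² → right
(116,80,84): 80²+84² = 13456 = 116² → right
(120,97,87): 87²+97² = 16978 > 14400 = 120² → acute
(157,281,134): 134²+157² = 42605 < 78961 = 281² → obtuse
(240,252,348): 240²+252² = 121104 = 348² → right
4 of the 6 are right.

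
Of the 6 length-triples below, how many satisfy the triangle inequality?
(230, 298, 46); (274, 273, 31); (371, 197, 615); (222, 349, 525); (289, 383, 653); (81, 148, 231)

3

(46,230,298): 46+230 ≤ 298 → not valid
(31,273,274): 31+273 > 274 → valid
(197,371,615): 197+371 ≤ 615 → not valid
(222,349,525): 222+349 > 525 → valid
(289,383,653): 289+383 > 653 → valid
(81,148,231): 81+148 ≤ 231 → not valid
3 of the 6 triples form a triangle.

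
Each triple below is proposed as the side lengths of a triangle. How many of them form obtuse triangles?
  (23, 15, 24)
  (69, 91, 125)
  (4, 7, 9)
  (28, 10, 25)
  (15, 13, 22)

(23,15,24): 15²+23² = 754 > 576 = 24² → acute
(69,91,125): 69²+91² = 13042 < 15625 = 125² → obtuse
(4,7,9): 4²+7² = 65 < 81 = 9² → obtuse
(28,10,25): 10²+25² = 725 < 784 = 28² → obtuse
(15,13,22): 13²+15² = 394 < 484 = 22² → obtuse
4 of the 5 are obtuse.

4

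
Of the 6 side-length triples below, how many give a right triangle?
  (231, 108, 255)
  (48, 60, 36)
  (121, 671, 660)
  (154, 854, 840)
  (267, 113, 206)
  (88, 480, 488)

(231,108,255): 108²+231² = 65025 = 255² → right
(48,60,36): 36²+48² = 3600 = 60² → right
(121,671,660): 121²+660² = 450241 = 671² → right
(154,854,840): 154²+840² = 729316 = 854² → right
(267,113,206): 113²+206² = 55205 < 71289 = 267² → obtuse
(88,480,488): 88²+480² = 238144 = 488² → right
5 of the 6 are right.

5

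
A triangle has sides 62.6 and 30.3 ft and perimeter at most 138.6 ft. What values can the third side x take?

Triangle inequality alone gives 32.3 < x < 92.9.
The perimeter condition gives x ≤ 138.6 − 62.6 − 30.3 = 45.7.
Intersecting the two: 32.3 < x ≤ 45.7.

32.3 < x ≤ 45.7 ft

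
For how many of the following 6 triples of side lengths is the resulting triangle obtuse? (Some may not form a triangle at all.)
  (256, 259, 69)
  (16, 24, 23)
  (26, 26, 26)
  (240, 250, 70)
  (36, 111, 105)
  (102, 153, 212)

1

(256,259,69): 69²+256² = 70297 > 67081 = 259² → acute
(16,24,23): 16²+23² = 785 > 576 = 24² → acute
(26,26,26): 26²+26² = 1352 > 676 = 26² → acute
(240,250,70): 70²+240² = 62500 = 250² → right
(36,111,105): 36²+105² = 12321 = 111² → right
(102,153,212): 102²+153² = 33813 < 44944 = 212² → obtuse
1 of the 6 is obtuse.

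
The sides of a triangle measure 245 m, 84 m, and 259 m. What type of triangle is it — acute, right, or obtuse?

Compare the square of the longest side to the sum of squares of the other two: 84² + 245² = 67081 = 259².

right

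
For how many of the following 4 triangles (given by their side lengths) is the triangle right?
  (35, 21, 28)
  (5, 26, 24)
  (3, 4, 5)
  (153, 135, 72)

3

(35,21,28): 21²+28² = 1225 = 35² → right
(5,26,24): 5²+24² = 601 < 676 = 26² → obtuse
(3,4,5): 3²+4² = 25 = 5² → right
(153,135,72): 72²+135² = 23409 = 153² → right
3 of the 4 are right.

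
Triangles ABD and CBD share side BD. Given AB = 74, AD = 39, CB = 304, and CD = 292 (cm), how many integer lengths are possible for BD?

From triangle ABD: 35 < BD < 113.
From triangle CBD: 12 < BD < 596.
Intersection: 35 < BD < 113, so integers 36 through 112: 77 values.

77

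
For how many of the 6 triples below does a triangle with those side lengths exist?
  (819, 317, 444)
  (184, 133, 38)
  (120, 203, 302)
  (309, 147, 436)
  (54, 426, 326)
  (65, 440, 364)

2

(317,444,819): 317+444 ≤ 819 → not valid
(38,133,184): 38+133 ≤ 184 → not valid
(120,203,302): 120+203 > 302 → valid
(147,309,436): 147+309 > 436 → valid
(54,326,426): 54+326 ≤ 426 → not valid
(65,364,440): 65+364 ≤ 440 → not valid
2 of the 6 triples form a triangle.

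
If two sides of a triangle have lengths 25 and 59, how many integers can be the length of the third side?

49

The third side lies in the open interval (34, 84).
Integers from 35 to 83 inclusive: 83 − 35 + 1 = 49.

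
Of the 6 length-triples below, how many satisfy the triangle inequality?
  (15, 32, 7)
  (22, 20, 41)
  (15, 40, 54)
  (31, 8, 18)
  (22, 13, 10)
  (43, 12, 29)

3

(7,15,32): 7+15 ≤ 32 → not valid
(20,22,41): 20+22 > 41 → valid
(15,40,54): 15+40 > 54 → valid
(8,18,31): 8+18 ≤ 31 → not valid
(10,13,22): 10+13 > 22 → valid
(12,29,43): 12+29 ≤ 43 → not valid
3 of the 6 triples form a triangle.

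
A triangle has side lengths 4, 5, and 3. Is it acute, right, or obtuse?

right

Compare the square of the longest side to the sum of squares of the other two: 3² + 4² = 25 = 5².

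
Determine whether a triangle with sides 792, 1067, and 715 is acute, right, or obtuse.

right

Compare the square of the longest side to the sum of squares of the other two: 715² + 792² = 1138489 = 1067².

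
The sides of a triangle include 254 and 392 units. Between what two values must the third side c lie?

138 < c < 646 (units)

By the triangle inequality, c must be less than 254 + 392 = 646 and greater than |254 − 392| = 138.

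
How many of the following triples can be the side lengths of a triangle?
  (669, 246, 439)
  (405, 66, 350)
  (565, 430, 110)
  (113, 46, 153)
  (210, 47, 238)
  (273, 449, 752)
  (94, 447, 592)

(246,439,669): 246+439 > 669 → valid
(66,350,405): 66+350 > 405 → valid
(110,430,565): 110+430 ≤ 565 → not valid
(46,113,153): 46+113 > 153 → valid
(47,210,238): 47+210 > 238 → valid
(273,449,752): 273+449 ≤ 752 → not valid
(94,447,592): 94+447 ≤ 592 → not valid
4 of the 7 triples form a triangle.

4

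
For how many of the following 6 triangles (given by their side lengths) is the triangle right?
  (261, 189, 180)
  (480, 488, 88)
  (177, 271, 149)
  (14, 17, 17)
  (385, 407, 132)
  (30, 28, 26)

3

(261,189,180): 180²+189² = 68121 = 261² → right
(480,488,88): 88²+480² = 238144 = 488² → right
(177,271,149): 149²+177² = 53530 < 73441 = 271² → obtuse
(14,17,17): 14²+17² = 485 > 289 = 17² → acute
(385,407,132): 132²+385² = 165649 = 407² → right
(30,28,26): 26²+28² = 1460 > 900 = 30² → acute
3 of the 6 are right.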